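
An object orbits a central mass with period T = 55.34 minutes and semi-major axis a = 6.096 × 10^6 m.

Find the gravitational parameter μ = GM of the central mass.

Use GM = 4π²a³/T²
T = 55.34 minutes = 3320.4 s
a = 6.096 × 10^6 m
a³ = 2.26535 × 10^20 m³
T² = 1.10251 × 10^7 s²
GM = 4π² × (2.26535 × 10^20) / (1.10251 × 10^7) = 8.11174 × 10^14 m³/s²
GM ≈ 8.112 × 10^14 m³/s²

Final answer: GM = 8.112 × 10^14 m³/s²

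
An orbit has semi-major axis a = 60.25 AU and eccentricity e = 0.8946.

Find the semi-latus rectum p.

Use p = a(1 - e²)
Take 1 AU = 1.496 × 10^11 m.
a = 60.25 AU = 9.0134 × 10^12 m
e = 0.8946,  e² = 0.800309,  1 − e² = 0.199691
p = a(1 − e²) = 9.0134 × 10^12 m × 0.199691 = 1.79989 × 10^12 m ≈ 12.03 AU

Final answer: p = 12.03 AU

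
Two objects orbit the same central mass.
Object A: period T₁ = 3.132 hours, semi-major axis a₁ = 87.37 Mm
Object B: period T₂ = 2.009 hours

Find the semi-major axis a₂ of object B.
T₁ = 3.132 hours = 11275.2 s
T₂ = 2.009 hours = 7232.4 s
a₁ = 87.37 Mm = 8.737 × 10^7 m
Kepler's third law: (T₂/T₁)² = (a₂/a₁)³  ⇒  a₂ = a₁ (T₂/T₁)^(2/3)
T₂/T₁ = 0.641443
(T₂/T₁)^(2/3) = 0.74377
a₂ = 8.737 × 10^7 m × 0.74377 = 6.49832 × 10^7 m ≈ 64.98 Mm

Final answer: a₂ = 64.98 Mm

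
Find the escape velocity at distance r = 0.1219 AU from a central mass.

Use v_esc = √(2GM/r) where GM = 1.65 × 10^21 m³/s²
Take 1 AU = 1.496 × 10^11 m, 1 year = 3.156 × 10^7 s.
r = 0.1219 AU = 1.82362 × 10^10 m
GM = 1.65 × 10^21 m³/s²
2GM/r = 2 × (1.65 × 10^21) / (1.82362 × 10^10) = 1.80958 × 10^11 m²/s²
v_esc = √(2GM/r) = 425392 m/s ≈ 89.74 AU/year

Final answer: 89.74 AU/year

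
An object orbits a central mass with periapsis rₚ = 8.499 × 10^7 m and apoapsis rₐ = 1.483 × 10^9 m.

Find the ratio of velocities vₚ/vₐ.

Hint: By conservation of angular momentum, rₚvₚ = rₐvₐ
rₚ = 8.499 × 10^7 m
rₐ = 1.483 × 10^9 m
rₚvₚ = rₐvₐ  ⇒  vₚ/vₐ = rₐ/rₚ
vₚ/vₐ = (1.483 × 10^9) / (8.499 × 10^7) = 17.4491

Final answer: vₚ/vₐ = 17.45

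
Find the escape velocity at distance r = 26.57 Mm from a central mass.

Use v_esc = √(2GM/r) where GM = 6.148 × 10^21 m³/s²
r = 26.57 Mm = 2.657 × 10^7 m
GM = 6.148 × 10^21 m³/s²
2GM/r = 2 × (6.148 × 10^21) / (2.657 × 10^7) = 4.62778 × 10^14 m²/s²
v_esc = √(2GM/r) = 2.15123 × 10^7 m/s ≈ 2.151 × 10^4 km/s

Final answer: 2.151 × 10^4 km/s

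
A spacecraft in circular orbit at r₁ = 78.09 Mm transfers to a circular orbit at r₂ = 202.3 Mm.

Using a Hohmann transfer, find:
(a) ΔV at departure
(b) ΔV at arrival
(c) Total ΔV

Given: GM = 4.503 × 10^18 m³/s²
r₁ = 78.09 Mm = 7.809 × 10^7 m
r₂ = 202.3 Mm = 2.023 × 10^8 m
GM = 4.503 × 10^18 m³/s²
Transfer ellipse: a_t = (r₁ + r₂)/2 = 1.40195 × 10^8 m
Circular speed at r₁: v₁ = √(GM/r₁) = 240134 m/s
Transfer speed at r₁ (periapsis): v₁ₜ = √(GM(2/r₁ − 1/a_t)) = 288460 m/s
(a) ΔV₁ = v₁ₜ − v₁ = 48325.8 m/s ≈ 48.33 km/s
Circular speed at r₂: v₂ = √(GM/r₂) = 149195 m/s
Transfer speed at r₂ (apoapsis): v₂ₜ = √(GM(2/r₂ − 1/a_t)) = 111349 m/s
(b) ΔV₂ = v₂ − v₂ₜ = 37846 m/s ≈ 37.85 km/s
(c) ΔV_total = ΔV₁ + ΔV₂ = 86171.8 m/s ≈ 86.17 km/s

Final answer:
(a) ΔV₁ = 48.33 km/s
(b) ΔV₂ = 37.85 km/s
(c) ΔV_total = 86.17 km/s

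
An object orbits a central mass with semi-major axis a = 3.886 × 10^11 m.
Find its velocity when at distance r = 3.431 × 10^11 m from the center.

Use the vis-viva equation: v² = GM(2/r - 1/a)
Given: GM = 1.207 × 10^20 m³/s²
a = 3.886 × 10^11 m
r = 3.431 × 10^11 m
GM = 1.207 × 10^20 m³/s²
2/r − 1/a = 5.8292 × 10^-12 − 2.57334 × 10^-12 = 3.25586 × 10^-12 m⁻¹
v² = GM (2/r − 1/a) = 3.92983 × 10^8 m²/s²
v = 19823.8 m/s ≈ 19.82 km/s

Final answer: 19.82 km/s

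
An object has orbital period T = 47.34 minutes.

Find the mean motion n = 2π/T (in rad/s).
T = 47.34 minutes = 2840.4 s
n = 2π / 2840.4 s = 0.00221208 rad/s ≈ 0.002212 rad/s

Final answer: n = 0.002212 rad/s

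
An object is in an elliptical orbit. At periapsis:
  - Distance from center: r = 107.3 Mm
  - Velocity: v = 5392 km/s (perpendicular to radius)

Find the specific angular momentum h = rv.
r = 107.3 Mm = 1.073 × 10^8 m
v = 5392 km/s = 5.392 × 10^6 m/s
h = rv = 1.073 × 10^8 × 5.392 × 10^6 = 5.78562 × 10^14 m²/s ≈ 5.786 × 10^14 m²/s

Final answer: h = 5.786 × 10^14 m²/s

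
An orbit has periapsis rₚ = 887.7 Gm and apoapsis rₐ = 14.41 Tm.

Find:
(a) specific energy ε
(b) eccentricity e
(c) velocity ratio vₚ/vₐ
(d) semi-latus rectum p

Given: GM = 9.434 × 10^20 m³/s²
rₚ = 887.7 Gm = 8.877 × 10^11 m
rₐ = 14.41 Tm = 1.441 × 10^13 m
GM = 9.434 × 10^20 m³/s²
a = (rₚ + rₐ)/2 = 7.64885 × 10^12 m
e = (rₐ − rₚ)/(rₐ + rₚ) = (1.35223 × 10^13) / (1.52977 × 10^13) = 0.883943
(a) 2a = 1.52977 × 10^13 m;  ε = −GM/(2a) = -6.16694 × 10^7 J/kg ≈ -61.67 MJ/kg
(b) e = 0.883943 ≈ 0.8839
(c) vₚ/vₐ = rₐ/rₚ (angular momentum) = (1.441 × 10^13) / (8.877 × 10^11) = 16.233 ≈ 16.23
(d) 1 − e² = 0.218644;  p = a(1 − e²) = 7.64885 × 10^12 × 0.218644 = 1.67238 × 10^12 m ≈ 1.672 Tm

Final answer:
(a) specific energy ε = -61.67 MJ/kg
(b) eccentricity e = 0.8839
(c) velocity ratio vₚ/vₐ = 16.23
(d) semi-latus rectum p = 1.672 Tm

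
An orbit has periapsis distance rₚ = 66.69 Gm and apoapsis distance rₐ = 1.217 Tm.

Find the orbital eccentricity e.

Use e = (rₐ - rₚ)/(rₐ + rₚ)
rₚ = 66.69 Gm = 6.669 × 10^10 m
rₐ = 1.217 Tm = 1.217 × 10^12 m
rₐ − rₚ = 1.15031 × 10^12 m
rₐ + rₚ = 1.28369 × 10^12 m
e = (rₐ − rₚ)/(rₐ + rₚ) = 0.896096

Final answer: e = 0.8961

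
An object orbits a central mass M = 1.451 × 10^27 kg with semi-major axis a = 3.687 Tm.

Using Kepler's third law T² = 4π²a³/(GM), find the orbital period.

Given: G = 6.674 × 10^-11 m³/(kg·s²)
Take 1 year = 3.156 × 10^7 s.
M = 1.451 × 10^27 kg
GM = G × M = 6.674 × 10^-11 × 1.451 × 10^27 = 9.68397 × 10^16 m³/s²
a = 3.687 Tm = 3.687 × 10^12 m
a³ = 5.0121 × 10^37 m³
T = 2π √(a³/GM) = 2π √((5.0121 × 10^37) / (9.68397 × 10^16)) = 2π × 2.27501 × 10^10 s
T = 1.42943 × 10^11 s ≈ 4529 years

Final answer: 4529 years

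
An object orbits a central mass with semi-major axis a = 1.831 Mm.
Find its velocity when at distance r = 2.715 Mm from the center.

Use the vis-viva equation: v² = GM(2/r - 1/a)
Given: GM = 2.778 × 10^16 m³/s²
a = 1.831 Mm = 1.831 × 10^6 m
r = 2.715 Mm = 2.715 × 10^6 m
GM = 2.778 × 10^16 m³/s²
2/r − 1/a = 7.36648 × 10^-7 − 5.4615 × 10^-7 = 1.90499 × 10^-7 m⁻¹
v² = GM (2/r − 1/a) = 5.29205 × 10^9 m²/s²
v = 72746.5 m/s ≈ 72.75 km/s

Final answer: 72.75 km/s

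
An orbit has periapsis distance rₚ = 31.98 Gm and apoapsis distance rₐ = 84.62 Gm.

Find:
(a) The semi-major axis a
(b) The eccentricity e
rₚ = 31.98 Gm = 3.198 × 10^10 m
rₐ = 84.62 Gm = 8.462 × 10^10 m
(a) a = (rₚ + rₐ)/2 = 5.83 × 10^10 m ≈ 58.3 Gm
(b) e = (rₐ − rₚ)/(rₐ + rₚ) = (5.264 × 10^10) / (1.166 × 10^11) = 0.451458

Final answer:
(a) a = 58.3 Gm
(b) e = 0.4515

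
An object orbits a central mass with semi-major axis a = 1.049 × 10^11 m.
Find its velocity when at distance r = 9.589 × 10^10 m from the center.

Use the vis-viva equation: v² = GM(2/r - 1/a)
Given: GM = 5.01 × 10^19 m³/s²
a = 1.049 × 10^11 m
r = 9.589 × 10^10 m
GM = 5.01 × 10^19 m³/s²
2/r − 1/a = 2.08572 × 10^-11 − 9.53289 × 10^-12 = 1.13243 × 10^-11 m⁻¹
v² = GM (2/r − 1/a) = 5.6735 × 10^8 m²/s²
v = 23819.1 m/s ≈ 23.82 km/s

Final answer: 23.82 km/s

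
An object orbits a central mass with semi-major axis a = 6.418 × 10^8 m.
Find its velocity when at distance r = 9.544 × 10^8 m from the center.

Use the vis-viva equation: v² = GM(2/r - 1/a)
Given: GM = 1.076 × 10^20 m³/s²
a = 6.418 × 10^8 m
r = 9.544 × 10^8 m
GM = 1.076 × 10^20 m³/s²
2/r − 1/a = 2.09556 × 10^-9 − 1.55812 × 10^-9 = 5.3744 × 10^-10 m⁻¹
v² = GM (2/r − 1/a) = 5.78285 × 10^10 m²/s²
v = 240476 m/s ≈ 240.5 km/s

Final answer: 240.5 km/s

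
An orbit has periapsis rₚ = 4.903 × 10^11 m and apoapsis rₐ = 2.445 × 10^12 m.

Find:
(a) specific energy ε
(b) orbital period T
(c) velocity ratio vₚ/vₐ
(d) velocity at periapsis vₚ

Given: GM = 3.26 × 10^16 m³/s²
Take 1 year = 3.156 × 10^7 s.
rₚ = 4.903 × 10^11 m
rₐ = 2.445 × 10^12 m
GM = 3.26 × 10^16 m³/s²
a = (rₚ + rₐ)/2 = 1.46765 × 10^12 m
e = (rₐ − rₚ)/(rₐ + rₚ) = (1.9547 × 10^12) / (2.9353 × 10^12) = 0.665929
(a) 2a = 2.9353 × 10^12 m;  ε = −GM/(2a) = -11106.2 J/kg ≈ -11.11 kJ/kg
(b) a³ = 3.16131 × 10^36 m³;  T = 2π √(a³/GM) = 2π × 9.84748 × 10^9 s = 6.18735 × 10^10 s ≈ 1961 years
(c) vₚ/vₐ = rₐ/rₚ (angular momentum) = (2.445 × 10^12) / (4.903 × 10^11) = 4.98674 ≈ 4.987
(d) vₚ² = GM (2/rₚ − 1/a) = 3.26 × 10^16 × (4.07914 × 10^-12 − 6.81361 × 10^-13) = 110767 m²/s²;  vₚ = 332.817 m/s ≈ 332.8 m/s

Final answer:
(a) specific energy ε = -11.11 kJ/kg
(b) orbital period T = 1961 years
(c) velocity ratio vₚ/vₐ = 4.987
(d) velocity at periapsis vₚ = 332.8 m/s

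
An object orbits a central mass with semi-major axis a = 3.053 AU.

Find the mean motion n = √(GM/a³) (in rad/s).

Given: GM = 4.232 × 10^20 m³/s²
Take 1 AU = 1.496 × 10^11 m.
a = 3.053 AU = 4.56729 × 10^11 m
GM = 4.232 × 10^20 m³/s²
a³ = 9.52742 × 10^34 m³
GM/a³ = (4.232 × 10^20) / (9.52742 × 10^34) = 4.44192 × 10^-15 s⁻²
n = √(GM/a³) = 6.66477 × 10^-8 rad/s ≈ 6.665 × 10^-8 rad/s

Final answer: n = 6.665 × 10^-8 rad/s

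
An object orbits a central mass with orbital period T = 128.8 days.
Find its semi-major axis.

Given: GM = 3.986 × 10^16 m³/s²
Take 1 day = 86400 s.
T = 128.8 days = 1.11283 × 10^7 s
GM = 3.986 × 10^16 m³/s²
Kepler's third law: a³ = GM T² / (4π²)
T² = 1.2384 × 10^14 s²
a³ = (3.986 × 10^16) × (1.2384 × 10^14) / (4π²) = 1.25036 × 10^29 m³
a = (a³)^(1/3) = 5.00049 × 10^9 m ≈ 5 Gm

Final answer: 5 Gm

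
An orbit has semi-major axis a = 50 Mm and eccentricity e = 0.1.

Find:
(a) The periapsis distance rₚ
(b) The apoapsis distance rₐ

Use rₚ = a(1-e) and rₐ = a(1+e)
a = 50 Mm = 5 × 10^7 m
e = 0.1:  1 − e = 0.9,  1 + e = 1.1
(a) rₚ = a(1 − e) = 5 × 10^7 m × 0.9 = 4.5 × 10^7 m ≈ 45 Mm
(b) rₐ = a(1 + e) = 5 × 10^7 m × 1.1 = 5.5 × 10^7 m ≈ 55 Mm

Final answer:
(a) rₚ = 45 Mm
(b) rₐ = 55 Mm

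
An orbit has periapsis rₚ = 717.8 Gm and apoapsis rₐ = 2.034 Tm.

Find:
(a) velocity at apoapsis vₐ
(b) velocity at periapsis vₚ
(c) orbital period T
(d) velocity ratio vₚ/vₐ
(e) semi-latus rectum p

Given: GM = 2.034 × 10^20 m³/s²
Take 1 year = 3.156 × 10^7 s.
rₚ = 717.8 Gm = 7.178 × 10^11 m
rₐ = 2.034 Tm = 2.034 × 10^12 m
GM = 2.034 × 10^20 m³/s²
a = (rₚ + rₐ)/2 = 1.3759 × 10^12 m
e = (rₐ − rₚ)/(rₐ + rₚ) = (1.3162 × 10^12) / (2.7518 × 10^12) = 0.478305
(a) vₐ² = GM (2/rₐ − 1/a) = 2.034 × 10^20 × (9.83284 × 10^-13 − 7.26797 × 10^-13) = 5.21695 × 10^7 m²/s²;  vₐ = 7222.84 m/s ≈ 7.223 km/s
(b) vₚ² = GM (2/rₚ − 1/a) = 2.034 × 10^20 × (2.78629 × 10^-12 − 7.26797 × 10^-13) = 4.18901 × 10^8 m²/s²;  vₚ = 20467.1 m/s ≈ 20.47 km/s
(c) a³ = 2.60472 × 10^36 m³;  T = 2π √(a³/GM) = 2π × 1.13163 × 10^8 s = 7.11025 × 10^8 s ≈ 22.53 years
(d) vₚ/vₐ = rₐ/rₚ (angular momentum) = (2.034 × 10^12) / (7.178 × 10^11) = 2.83366 ≈ 2.834
(e) 1 − e² = 0.771224;  p = a(1 − e²) = 1.3759 × 10^12 × 0.771224 = 1.06113 × 10^12 m ≈ 1.061 Tm

Final answer:
(a) velocity at apoapsis vₐ = 7.223 km/s
(b) velocity at periapsis vₚ = 20.47 km/s
(c) orbital period T = 22.53 years
(d) velocity ratio vₚ/vₐ = 2.834
(e) semi-latus rectum p = 1.061 Tm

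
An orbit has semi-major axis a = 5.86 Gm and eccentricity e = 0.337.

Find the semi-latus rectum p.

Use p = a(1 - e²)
a = 5.86 Gm = 5.86 × 10^9 m
e = 0.337,  e² = 0.113569,  1 − e² = 0.886431
p = a(1 − e²) = 5.86 × 10^9 m × 0.886431 = 5.19449 × 10^9 m ≈ 5.194 Gm

Final answer: p = 5.194 Gm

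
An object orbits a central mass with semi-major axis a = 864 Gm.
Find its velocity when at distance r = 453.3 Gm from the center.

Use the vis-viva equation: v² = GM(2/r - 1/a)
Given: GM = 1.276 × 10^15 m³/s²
a = 864 Gm = 8.64 × 10^11 m
r = 453.3 Gm = 4.533 × 10^11 m
GM = 1.276 × 10^15 m³/s²
2/r − 1/a = 4.41209 × 10^-12 − 1.15741 × 10^-12 = 3.25468 × 10^-12 m⁻¹
v² = GM (2/r − 1/a) = 4152.97 m²/s²
v = 64.4436 m/s ≈ 64.44 m/s

Final answer: 64.44 m/s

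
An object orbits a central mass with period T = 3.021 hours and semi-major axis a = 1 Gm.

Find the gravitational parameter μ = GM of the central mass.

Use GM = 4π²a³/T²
T = 3.021 hours = 10875.6 s
a = 1 Gm = 1 × 10^9 m
a³ = 1 × 10^27 m³
T² = 1.18279 × 10^8 s²
GM = 4π² × (1 × 10^27) / (1.18279 × 10^8) = 3.33775 × 10^20 m³/s²
GM ≈ 3.338 × 10^20 m³/s²

Final answer: GM = 3.338 × 10^20 m³/s²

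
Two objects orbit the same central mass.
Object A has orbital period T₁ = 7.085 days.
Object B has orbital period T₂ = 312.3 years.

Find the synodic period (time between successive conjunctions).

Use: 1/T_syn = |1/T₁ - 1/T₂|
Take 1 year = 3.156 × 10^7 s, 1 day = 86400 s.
T₁ = 7.085 days = 612144 s
T₂ = 312.3 years = 9.85619 × 10^9 s
1/T₁ = 1.6336 × 10^-6 s⁻¹
1/T₂ = 1.01459 × 10^-10 s⁻¹
|1/T₁ − 1/T₂| = 1.6335 × 10^-6 s⁻¹
T_syn = 1 / |1/T₁ − 1/T₂| = 612182 s ≈ 7.085 days

Final answer: T_syn = 7.085 days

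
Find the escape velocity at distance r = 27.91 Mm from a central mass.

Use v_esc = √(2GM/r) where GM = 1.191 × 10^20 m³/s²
r = 27.91 Mm = 2.791 × 10^7 m
GM = 1.191 × 10^20 m³/s²
2GM/r = 2 × (1.191 × 10^20) / (2.791 × 10^7) = 8.53458 × 10^12 m²/s²
v_esc = √(2GM/r) = 2.9214 × 10^6 m/s ≈ 2921 km/s

Final answer: 2921 km/s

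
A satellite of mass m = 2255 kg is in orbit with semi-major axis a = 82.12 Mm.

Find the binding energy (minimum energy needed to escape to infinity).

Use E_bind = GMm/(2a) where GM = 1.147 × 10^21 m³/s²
a = 82.12 Mm = 8.212 × 10^7 m
GM = 1.147 × 10^21 m³/s²
m = 2255 kg
GMm = 1.147 × 10^21 × 2255 = 2.58649 × 10^24 m³·kg/s²
2a = 1.6424 × 10^8 m
E_bind = GMm/(2a) = 1.57482 × 10^16 J ≈ 15.75 PJ

Final answer: 15.75 PJ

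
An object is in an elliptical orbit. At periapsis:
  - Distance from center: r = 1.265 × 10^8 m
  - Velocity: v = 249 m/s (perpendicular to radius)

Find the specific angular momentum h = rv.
r = 1.265 × 10^8 m
v = 249 m/s
h = rv = 1.265 × 10^8 × 249 = 3.14985 × 10^10 m²/s ≈ 3.15 × 10^10 m²/s

Final answer: h = 3.15 × 10^10 m²/s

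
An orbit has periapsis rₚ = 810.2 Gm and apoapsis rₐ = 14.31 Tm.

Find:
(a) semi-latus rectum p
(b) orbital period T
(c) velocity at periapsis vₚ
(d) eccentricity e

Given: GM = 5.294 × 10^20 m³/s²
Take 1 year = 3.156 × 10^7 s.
rₚ = 810.2 Gm = 8.102 × 10^11 m
rₐ = 14.31 Tm = 1.431 × 10^13 m
GM = 5.294 × 10^20 m³/s²
a = (rₚ + rₐ)/2 = 7.5601 × 10^12 m
e = (rₐ − rₚ)/(rₐ + rₚ) = (1.34998 × 10^13) / (1.51202 × 10^13) = 0.892832
(a) 1 − e² = 0.202851;  p = a(1 − e²) = 7.5601 × 10^12 × 0.202851 = 1.53357 × 10^12 m ≈ 1.534 Tm
(b) a³ = 4.32098 × 10^38 m³;  T = 2π √(a³/GM) = 2π × 9.0344 × 10^8 s = 5.67648 × 10^9 s ≈ 179.9 years
(c) vₚ² = GM (2/rₚ − 1/a) = 5.294 × 10^20 × (2.46853 × 10^-12 − 1.32273 × 10^-13) = 1.23681 × 10^9 m²/s²;  vₚ = 35168.3 m/s ≈ 35.17 km/s
(d) e = 0.892832 ≈ 0.8928

Final answer:
(a) semi-latus rectum p = 1.534 Tm
(b) orbital period T = 179.9 years
(c) velocity at periapsis vₚ = 35.17 km/s
(d) eccentricity e = 0.8928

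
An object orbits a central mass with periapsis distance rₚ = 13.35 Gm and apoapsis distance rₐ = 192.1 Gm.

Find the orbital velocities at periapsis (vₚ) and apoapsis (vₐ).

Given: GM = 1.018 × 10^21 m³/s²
rₚ = 13.35 Gm = 1.335 × 10^10 m
rₐ = 192.1 Gm = 1.921 × 10^11 m
GM = 1.018 × 10^21 m³/s²
a = (rₚ + rₐ)/2 = 1.02725 × 10^11 m
Vis-viva: v² = GM (2/r − 1/a)
vₚ² = 1.018 × 10^21 × (1.49813 × 10^-10 − 9.73473 × 10^-12) = 1.42599 × 10^11 m²/s²
vₚ = 377623 m/s ≈ 377.6 km/s
vₐ² = 1.018 × 10^21 × (1.04112 × 10^-11 − 9.73473 × 10^-12) = 6.88693 × 10^8 m²/s²
vₐ = 26243 m/s ≈ 26.24 km/s

Final answer: vₚ = 377.6 km/s, vₐ = 26.24 km/s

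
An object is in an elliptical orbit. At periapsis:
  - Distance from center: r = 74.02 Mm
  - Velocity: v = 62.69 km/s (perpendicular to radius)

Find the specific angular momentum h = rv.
r = 74.02 Mm = 7.402 × 10^7 m
v = 62.69 km/s = 62690 m/s
h = rv = 7.402 × 10^7 × 62690 = 4.64031 × 10^12 m²/s ≈ 4.64 × 10^12 m²/s

Final answer: h = 4.64 × 10^12 m²/s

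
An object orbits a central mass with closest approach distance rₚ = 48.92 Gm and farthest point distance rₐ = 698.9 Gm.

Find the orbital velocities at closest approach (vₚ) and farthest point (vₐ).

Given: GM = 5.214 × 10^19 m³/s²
rₚ = 48.92 Gm = 4.892 × 10^10 m
rₐ = 698.9 Gm = 6.989 × 10^11 m
GM = 5.214 × 10^19 m³/s²
a = (rₚ + rₐ)/2 = 3.7391 × 10^11 m
Vis-viva: v² = GM (2/r − 1/a)
vₚ² = 5.214 × 10^19 × (4.08831 × 10^-11 − 2.67444 × 10^-12) = 1.9922 × 10^9 m²/s²
vₚ = 44634 m/s ≈ 44.63 km/s
vₐ² = 5.214 × 10^19 × (2.86164 × 10^-12 − 2.67444 × 10^-12) = 9.76057 × 10^6 m²/s²
vₐ = 3124.19 m/s ≈ 3.124 km/s

Final answer: vₚ = 44.63 km/s, vₐ = 3.124 km/s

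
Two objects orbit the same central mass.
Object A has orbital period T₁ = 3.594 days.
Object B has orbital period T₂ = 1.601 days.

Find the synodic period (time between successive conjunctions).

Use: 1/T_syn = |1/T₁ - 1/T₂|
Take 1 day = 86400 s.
T₁ = 3.594 days = 310522 s
T₂ = 1.601 days = 138326 s
1/T₁ = 3.22039 × 10^-6 s⁻¹
1/T₂ = 7.22928 × 10^-6 s⁻¹
|1/T₁ − 1/T₂| = 4.00889 × 10^-6 s⁻¹
T_syn = 1 / |1/T₁ − 1/T₂| = 249446 s ≈ 2.887 days

Final answer: T_syn = 2.887 days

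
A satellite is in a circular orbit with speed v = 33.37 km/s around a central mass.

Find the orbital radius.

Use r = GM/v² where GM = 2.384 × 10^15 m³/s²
v = 33.37 km/s = 33370 m/s
GM = 2.384 × 10^15 m³/s²
v² = 1.11356 × 10^9 m²/s²
r = GM/v² = (2.384 × 10^15) / (1.11356 × 10^9) = 2.14089 × 10^6 m ≈ 2.141 Mm

Final answer: 2.141 Mm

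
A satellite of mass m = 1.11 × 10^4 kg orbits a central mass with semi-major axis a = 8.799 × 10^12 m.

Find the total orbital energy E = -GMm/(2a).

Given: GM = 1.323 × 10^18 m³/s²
a = 8.799 × 10^12 m
GM = 1.323 × 10^18 m³/s²
2a = 1.7598 × 10^13 m
GMm = 1.323 × 10^18 × 11100 = 1.46853 × 10^22 m³·kg/s²
E = −GMm/(2a) = -8.34487 × 10^8 J ≈ -834.5 MJ

Final answer: -834.5 MJ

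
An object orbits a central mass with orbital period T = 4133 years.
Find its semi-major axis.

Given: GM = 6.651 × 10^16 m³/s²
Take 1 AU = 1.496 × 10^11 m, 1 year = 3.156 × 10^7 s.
T = 4133 years = 1.30437 × 10^11 s
GM = 6.651 × 10^16 m³/s²
Kepler's third law: a³ = GM T² / (4π²)
T² = 1.70139 × 10^22 s²
a³ = (6.651 × 10^16) × (1.70139 × 10^22) / (4π²) = 2.86637 × 10^37 m³
a = (a³)^(1/3) = 3.06039 × 10^12 m ≈ 20.46 AU

Final answer: 20.46 AU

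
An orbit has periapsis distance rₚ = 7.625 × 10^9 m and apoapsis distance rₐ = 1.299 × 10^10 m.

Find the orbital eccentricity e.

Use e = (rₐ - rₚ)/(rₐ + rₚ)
rₚ = 7.625 × 10^9 m
rₐ = 1.299 × 10^10 m
rₐ − rₚ = 5.365 × 10^9 m
rₐ + rₚ = 2.0615 × 10^10 m
e = (rₐ − rₚ)/(rₐ + rₚ) = 0.260247

Final answer: e = 0.2602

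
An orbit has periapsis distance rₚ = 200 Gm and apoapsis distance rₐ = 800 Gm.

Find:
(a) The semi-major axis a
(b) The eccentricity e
rₚ = 200 Gm = 2 × 10^11 m
rₐ = 800 Gm = 8 × 10^11 m
(a) a = (rₚ + rₐ)/2 = 5 × 10^11 m ≈ 500 Gm
(b) e = (rₐ − rₚ)/(rₐ + rₚ) = (6 × 10^11) / (1 × 10^12) = 0.6

Final answer:
(a) a = 500 Gm
(b) e = 0.6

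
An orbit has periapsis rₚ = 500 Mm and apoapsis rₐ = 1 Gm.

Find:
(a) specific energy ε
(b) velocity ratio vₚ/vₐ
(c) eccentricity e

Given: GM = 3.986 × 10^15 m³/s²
rₚ = 500 Mm = 5 × 10^8 m
rₐ = 1 Gm = 1 × 10^9 m
GM = 3.986 × 10^15 m³/s²
a = (rₚ + rₐ)/2 = 7.5 × 10^8 m
e = (rₐ − rₚ)/(rₐ + rₚ) = (5 × 10^8) / (1.5 × 10^9) = 0.333333
(a) 2a = 1.5 × 10^9 m;  ε = −GM/(2a) = -2.65733 × 10^6 J/kg ≈ -2.657 MJ/kg
(b) vₚ/vₐ = rₐ/rₚ (angular momentum) = (1 × 10^9) / (5 × 10^8) = 2 ≈ 2
(c) e = 0.333333 ≈ 0.3333

Final answer:
(a) specific energy ε = -2.657 MJ/kg
(b) velocity ratio vₚ/vₐ = 2
(c) eccentricity e = 0.3333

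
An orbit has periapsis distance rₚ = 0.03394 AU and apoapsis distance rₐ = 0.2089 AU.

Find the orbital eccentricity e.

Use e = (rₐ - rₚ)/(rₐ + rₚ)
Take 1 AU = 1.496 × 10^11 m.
rₚ = 0.03394 AU = 5.07742 × 10^9 m
rₐ = 0.2089 AU = 3.12514 × 10^10 m
rₐ − rₚ = 2.6174 × 10^10 m
rₐ + rₚ = 3.63289 × 10^10 m
e = (rₐ − rₚ)/(rₐ + rₚ) = 0.720474

Final answer: e = 0.7205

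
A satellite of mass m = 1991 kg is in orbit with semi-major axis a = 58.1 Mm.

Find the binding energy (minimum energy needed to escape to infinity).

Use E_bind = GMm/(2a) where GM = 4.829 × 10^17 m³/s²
a = 58.1 Mm = 5.81 × 10^7 m
GM = 4.829 × 10^17 m³/s²
m = 1991 kg
GMm = 4.829 × 10^17 × 1991 = 9.61454 × 10^20 m³·kg/s²
2a = 1.162 × 10^8 m
E_bind = GMm/(2a) = 8.27413 × 10^12 J ≈ 8.274 TJ

Final answer: 8.274 TJ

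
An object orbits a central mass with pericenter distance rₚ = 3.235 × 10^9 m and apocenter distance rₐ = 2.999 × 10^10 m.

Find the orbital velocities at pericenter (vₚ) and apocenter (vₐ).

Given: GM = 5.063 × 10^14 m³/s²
rₚ = 3.235 × 10^9 m
rₐ = 2.999 × 10^10 m
GM = 5.063 × 10^14 m³/s²
a = (rₚ + rₐ)/2 = 1.66125 × 10^10 m
Vis-viva: v² = GM (2/r − 1/a)
vₚ² = 5.063 × 10^14 × (6.18238 × 10^-10 − 6.01956 × 10^-11) = 282537 m²/s²
vₚ = 531.542 m/s ≈ 531.5 m/s
vₐ² = 5.063 × 10^14 × (6.66889 × 10^-11 − 6.01956 × 10^-11) = 3287.54 m²/s²
vₐ = 57.3371 m/s ≈ 57.34 m/s

Final answer: vₚ = 531.5 m/s, vₐ = 57.34 m/s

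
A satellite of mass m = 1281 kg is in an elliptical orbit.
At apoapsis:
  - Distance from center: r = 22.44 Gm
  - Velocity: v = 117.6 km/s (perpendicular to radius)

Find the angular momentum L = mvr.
r = 22.44 Gm = 2.244 × 10^10 m
v = 117.6 km/s = 117600 m/s
vr = 117600 × 2.244 × 10^10 = 2.63894 × 10^15 m²/s
L = m × vr = 1281 × 2.63894 × 10^15 = 3.38049 × 10^18 kg·m²/s ≈ 3.38 × 10^18 kg·m²/s

Final answer: L = 3.38 × 10^18 kg·m²/s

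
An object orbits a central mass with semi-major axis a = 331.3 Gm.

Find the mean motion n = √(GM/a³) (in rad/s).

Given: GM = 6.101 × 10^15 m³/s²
a = 331.3 Gm = 3.313 × 10^11 m
GM = 6.101 × 10^15 m³/s²
a³ = 3.63634 × 10^34 m³
GM/a³ = (6.101 × 10^15) / (3.63634 × 10^34) = 1.67779 × 10^-19 s⁻²
n = √(GM/a³) = 4.09608 × 10^-10 rad/s ≈ 4.096 × 10^-10 rad/s

Final answer: n = 4.096 × 10^-10 rad/s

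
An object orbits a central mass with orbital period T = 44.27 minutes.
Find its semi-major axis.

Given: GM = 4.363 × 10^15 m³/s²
T = 44.27 minutes = 2656.2 s
GM = 4.363 × 10^15 m³/s²
Kepler's third law: a³ = GM T² / (4π²)
T² = 7.0554 × 10^6 s²
a³ = (4.363 × 10^15) × (7.0554 × 10^6) / (4π²) = 7.79735 × 10^20 m³
a = (a³)^(1/3) = 9.20412 × 10^6 m ≈ 9.204 Mm

Final answer: 9.204 Mm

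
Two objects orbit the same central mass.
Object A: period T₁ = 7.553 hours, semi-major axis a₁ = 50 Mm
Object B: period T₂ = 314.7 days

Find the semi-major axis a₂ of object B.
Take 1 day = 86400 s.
T₁ = 7.553 hours = 27190.8 s
T₂ = 314.7 days = 2.71901 × 10^7 s
a₁ = 50 Mm = 5 × 10^7 m
Kepler's third law: (T₂/T₁)² = (a₂/a₁)³  ⇒  a₂ = a₁ (T₂/T₁)^(2/3)
T₂/T₁ = 999.974
(T₂/T₁)^(2/3) = 99.9982
a₂ = 5 × 10^7 m × 99.9982 = 4.99991 × 10^9 m ≈ 5 Gm

Final answer: a₂ = 5 Gm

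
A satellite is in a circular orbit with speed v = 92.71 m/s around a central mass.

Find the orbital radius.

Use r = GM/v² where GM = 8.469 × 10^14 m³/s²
v = 92.71 m/s
GM = 8.469 × 10^14 m³/s²
v² = 8595.14 m²/s²
r = GM/v² = (8.469 × 10^14) / 8595.14 = 9.85324 × 10^10 m ≈ 98.53 Gm

Final answer: 98.53 Gm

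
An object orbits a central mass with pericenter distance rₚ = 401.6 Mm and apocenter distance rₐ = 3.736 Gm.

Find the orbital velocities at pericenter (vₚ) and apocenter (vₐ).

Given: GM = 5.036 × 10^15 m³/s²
rₚ = 401.6 Mm = 4.016 × 10^8 m
rₐ = 3.736 Gm = 3.736 × 10^9 m
GM = 5.036 × 10^15 m³/s²
a = (rₚ + rₐ)/2 = 2.0688 × 10^9 m
Vis-viva: v² = GM (2/r − 1/a)
vₚ² = 5.036 × 10^15 × (4.98008 × 10^-9 − 4.83372 × 10^-10) = 2.26454 × 10^7 m²/s²
vₚ = 4758.72 m/s ≈ 4.759 km/s
vₐ² = 5.036 × 10^15 × (5.35332 × 10^-10 − 4.83372 × 10^-10) = 261670 m²/s²
vₐ = 511.537 m/s ≈ 511.5 m/s

Final answer: vₚ = 4.759 km/s, vₐ = 511.5 m/s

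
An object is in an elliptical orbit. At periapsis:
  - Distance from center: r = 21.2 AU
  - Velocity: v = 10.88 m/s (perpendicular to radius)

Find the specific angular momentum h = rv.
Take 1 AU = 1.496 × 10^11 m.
r = 21.2 AU = 3.17152 × 10^12 m
v = 10.88 m/s
h = rv = 3.17152 × 10^12 × 10.88 = 3.45061 × 10^13 m²/s ≈ 3.451 × 10^13 m²/s

Final answer: h = 3.451 × 10^13 m²/s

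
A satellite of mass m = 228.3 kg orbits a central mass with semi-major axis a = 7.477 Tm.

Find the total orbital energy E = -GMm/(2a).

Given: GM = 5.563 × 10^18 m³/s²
a = 7.477 Tm = 7.477 × 10^12 m
GM = 5.563 × 10^18 m³/s²
2a = 1.4954 × 10^13 m
GMm = 5.563 × 10^18 × 228.3 = 1.27003 × 10^21 m³·kg/s²
E = −GMm/(2a) = -8.49293 × 10^7 J ≈ -84.93 MJ

Final answer: -84.93 MJ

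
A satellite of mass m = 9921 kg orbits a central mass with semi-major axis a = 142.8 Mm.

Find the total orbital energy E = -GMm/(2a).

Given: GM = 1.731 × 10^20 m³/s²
a = 142.8 Mm = 1.428 × 10^8 m
GM = 1.731 × 10^20 m³/s²
2a = 2.856 × 10^8 m
GMm = 1.731 × 10^20 × 9921 = 1.71733 × 10^24 m³·kg/s²
E = −GMm/(2a) = -6.01304 × 10^15 J ≈ -6.013 PJ

Final answer: -6.013 PJ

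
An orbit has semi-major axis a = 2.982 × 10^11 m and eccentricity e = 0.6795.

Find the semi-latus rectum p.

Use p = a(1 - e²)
a = 2.982 × 10^11 m
e = 0.6795,  e² = 0.46172,  1 − e² = 0.53828
p = a(1 − e²) = 2.982 × 10^11 m × 0.53828 = 1.60515 × 10^11 m ≈ 1.605 × 10^11 m

Final answer: p = 1.605 × 10^11 m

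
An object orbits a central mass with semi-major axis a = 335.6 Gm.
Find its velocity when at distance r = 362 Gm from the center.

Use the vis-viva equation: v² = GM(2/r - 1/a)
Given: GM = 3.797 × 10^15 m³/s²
a = 335.6 Gm = 3.356 × 10^11 m
r = 362 Gm = 3.62 × 10^11 m
GM = 3.797 × 10^15 m³/s²
2/r − 1/a = 5.52486 × 10^-12 − 2.97974 × 10^-12 = 2.54512 × 10^-12 m⁻¹
v² = GM (2/r − 1/a) = 9663.84 m²/s²
v = 98.3048 m/s ≈ 98.3 m/s

Final answer: 98.3 m/s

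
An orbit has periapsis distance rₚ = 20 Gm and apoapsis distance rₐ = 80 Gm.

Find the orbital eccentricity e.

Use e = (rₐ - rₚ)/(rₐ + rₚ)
rₚ = 20 Gm = 2 × 10^10 m
rₐ = 80 Gm = 8 × 10^10 m
rₐ − rₚ = 6 × 10^10 m
rₐ + rₚ = 1 × 10^11 m
e = (rₐ − rₚ)/(rₐ + rₚ) = 0.6

Final answer: e = 0.6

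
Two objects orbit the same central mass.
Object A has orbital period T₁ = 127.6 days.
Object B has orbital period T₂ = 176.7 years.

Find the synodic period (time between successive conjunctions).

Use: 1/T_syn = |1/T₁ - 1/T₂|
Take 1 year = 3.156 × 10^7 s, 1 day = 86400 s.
T₁ = 127.6 days = 1.10246 × 10^7 s
T₂ = 176.7 years = 5.57665 × 10^9 s
1/T₁ = 9.07059 × 10^-8 s⁻¹
1/T₂ = 1.79319 × 10^-10 s⁻¹
|1/T₁ − 1/T₂| = 9.05266 × 10^-8 s⁻¹
T_syn = 1 / |1/T₁ − 1/T₂| = 1.10465 × 10^7 s ≈ 127.9 days

Final answer: T_syn = 127.9 days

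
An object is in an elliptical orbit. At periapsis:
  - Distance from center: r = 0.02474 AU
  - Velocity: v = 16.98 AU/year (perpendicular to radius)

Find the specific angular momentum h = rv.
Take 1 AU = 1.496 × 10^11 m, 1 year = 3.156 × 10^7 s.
r = 0.02474 AU = 3.7011 × 10^9 m
v = 16.98 AU/year = 80488.2 m/s
h = rv = 3.7011 × 10^9 × 80488.2 = 2.97895 × 10^14 m²/s ≈ 2.979 × 10^14 m²/s

Final answer: h = 2.979 × 10^14 m²/s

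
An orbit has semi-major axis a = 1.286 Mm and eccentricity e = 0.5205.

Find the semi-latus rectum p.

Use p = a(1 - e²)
a = 1.286 Mm = 1.286 × 10^6 m
e = 0.5205,  e² = 0.27092,  1 − e² = 0.72908
p = a(1 − e²) = 1.286 × 10^6 m × 0.72908 = 937597 m ≈ 937.6 km

Final answer: p = 937.6 km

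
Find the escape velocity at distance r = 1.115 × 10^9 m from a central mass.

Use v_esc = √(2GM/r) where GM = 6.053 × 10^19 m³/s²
r = 1.115 × 10^9 m
GM = 6.053 × 10^19 m³/s²
2GM/r = 2 × (6.053 × 10^19) / (1.115 × 10^9) = 1.08574 × 10^11 m²/s²
v_esc = √(2GM/r) = 329506 m/s ≈ 329.5 km/s

Final answer: 329.5 km/s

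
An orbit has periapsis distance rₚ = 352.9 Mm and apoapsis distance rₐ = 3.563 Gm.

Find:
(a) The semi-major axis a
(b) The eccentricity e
rₚ = 352.9 Mm = 3.529 × 10^8 m
rₐ = 3.563 Gm = 3.563 × 10^9 m
(a) a = (rₚ + rₐ)/2 = 1.95795 × 10^9 m ≈ 1.958 Gm
(b) e = (rₐ − rₚ)/(rₐ + rₚ) = (3.2101 × 10^9) / (3.9159 × 10^9) = 0.81976

Final answer:
(a) a = 1.958 Gm
(b) e = 0.8198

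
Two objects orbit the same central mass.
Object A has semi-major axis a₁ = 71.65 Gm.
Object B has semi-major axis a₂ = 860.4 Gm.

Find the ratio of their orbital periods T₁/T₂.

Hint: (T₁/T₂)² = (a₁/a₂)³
a₁ = 71.65 Gm = 7.165 × 10^10 m
a₂ = 860.4 Gm = 8.604 × 10^11 m
a₁/a₂ = 0.0832752
T₁/T₂ = (a₁/a₂)^(3/2) = (0.0832752)^1.5 = 0.0240311

Final answer: T₁/T₂ = 0.02403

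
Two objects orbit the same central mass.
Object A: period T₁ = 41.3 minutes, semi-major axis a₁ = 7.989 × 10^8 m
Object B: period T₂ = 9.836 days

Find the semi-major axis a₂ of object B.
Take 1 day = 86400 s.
T₁ = 41.3 minutes = 2478 s
T₂ = 9.836 days = 849830 s
a₁ = 7.989 × 10^8 m
Kepler's third law: (T₂/T₁)² = (a₂/a₁)³  ⇒  a₂ = a₁ (T₂/T₁)^(2/3)
T₂/T₁ = 342.95
(T₂/T₁)^(2/3) = 48.9952
a₂ = 7.989 × 10^8 m × 48.9952 = 3.91423 × 10^10 m ≈ 3.914 × 10^10 m

Final answer: a₂ = 3.914 × 10^10 m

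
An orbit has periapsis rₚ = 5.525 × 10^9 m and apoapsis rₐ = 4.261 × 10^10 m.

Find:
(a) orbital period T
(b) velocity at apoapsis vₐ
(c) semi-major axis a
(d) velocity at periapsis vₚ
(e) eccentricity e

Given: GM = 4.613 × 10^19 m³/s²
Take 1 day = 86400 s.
rₚ = 5.525 × 10^9 m
rₐ = 4.261 × 10^10 m
GM = 4.613 × 10^19 m³/s²
a = (rₚ + rₐ)/2 = 2.40675 × 10^10 m
e = (rₐ − rₚ)/(rₐ + rₚ) = (3.7085 × 10^10) / (4.8135 × 10^10) = 0.770437
(a) a³ = 1.3941 × 10^31 m³;  T = 2π √(a³/GM) = 2π × 549737 s = 3.4541 × 10^6 s ≈ 39.98 days
(b) vₐ² = GM (2/rₐ − 1/a) = 4.613 × 10^19 × (4.69373 × 10^-11 − 4.15498 × 10^-11) = 2.48527 × 10^8 m²/s²;  vₐ = 15764.7 m/s ≈ 15.76 km/s
(c) a = 2.40675 × 10^10 m ≈ 2.407 × 10^10 m
(d) vₚ² = GM (2/rₚ − 1/a) = 4.613 × 10^19 × (3.61991 × 10^-10 − 4.15498 × 10^-11) = 1.47819 × 10^10 m²/s²;  vₚ = 121581 m/s ≈ 121.6 km/s
(e) e = 0.770437 ≈ 0.7704

Final answer:
(a) orbital period T = 39.98 days
(b) velocity at apoapsis vₐ = 15.76 km/s
(c) semi-major axis a = 2.407 × 10^10 m
(d) velocity at periapsis vₚ = 121.6 km/s
(e) eccentricity e = 0.7704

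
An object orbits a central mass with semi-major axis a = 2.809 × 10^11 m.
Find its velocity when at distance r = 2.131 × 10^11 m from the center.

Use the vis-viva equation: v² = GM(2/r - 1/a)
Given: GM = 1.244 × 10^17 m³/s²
a = 2.809 × 10^11 m
r = 2.131 × 10^11 m
GM = 1.244 × 10^17 m³/s²
2/r − 1/a = 9.38527 × 10^-12 − 3.55999 × 10^-12 = 5.82528 × 10^-12 m⁻¹
v² = GM (2/r − 1/a) = 724665 m²/s²
v = 851.272 m/s ≈ 851.3 m/s

Final answer: 851.3 m/s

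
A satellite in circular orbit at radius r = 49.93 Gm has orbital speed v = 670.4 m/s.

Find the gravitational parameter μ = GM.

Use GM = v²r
r = 49.93 Gm = 4.993 × 10^10 m
v = 670.4 m/s
v² = 449436 m²/s²
GM = v²r = 449436 × 4.993 × 10^10 = 2.24403 × 10^16 m³/s²
GM ≈ 2.244 × 10^16 m³/s²

Final answer: GM = 2.244 × 10^16 m³/s²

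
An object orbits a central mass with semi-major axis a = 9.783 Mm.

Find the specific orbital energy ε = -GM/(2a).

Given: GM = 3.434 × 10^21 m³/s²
a = 9.783 Mm = 9.783 × 10^6 m
GM = 3.434 × 10^21 m³/s²
2a = 1.9566 × 10^7 m
ε = −GM/(2a) = -1.75509 × 10^14 J/kg ≈ -1.755 × 10^5 GJ/kg

Final answer: -1.755 × 10^5 GJ/kg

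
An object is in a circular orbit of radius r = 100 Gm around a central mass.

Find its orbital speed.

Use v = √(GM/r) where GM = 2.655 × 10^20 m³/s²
r = 100 Gm = 1 × 10^11 m
GM = 2.655 × 10^20 m³/s²
GM/r = (2.655 × 10^20) / (1 × 10^11) = 2.655 × 10^9 m²/s²
v = √(GM/r) = 51526.7 m/s ≈ 51.53 km/s

Final answer: 51.53 km/s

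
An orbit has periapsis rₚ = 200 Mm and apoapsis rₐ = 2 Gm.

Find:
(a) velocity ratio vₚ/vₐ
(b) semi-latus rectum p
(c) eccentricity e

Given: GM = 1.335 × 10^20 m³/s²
rₚ = 200 Mm = 2 × 10^8 m
rₐ = 2 Gm = 2 × 10^9 m
GM = 1.335 × 10^20 m³/s²
a = (rₚ + rₐ)/2 = 1.1 × 10^9 m
e = (rₐ − rₚ)/(rₐ + rₚ) = (1.8 × 10^9) / (2.2 × 10^9) = 0.818182
(a) vₚ/vₐ = rₐ/rₚ (angular momentum) = (2 × 10^9) / (2 × 10^8) = 10 ≈ 10
(b) 1 − e² = 0.330579;  p = a(1 − e²) = 1.1 × 10^9 × 0.330579 = 3.63636 × 10^8 m ≈ 363.6 Mm
(c) e = 0.818182 ≈ 0.8182

Final answer:
(a) velocity ratio vₚ/vₐ = 10
(b) semi-latus rectum p = 363.6 Mm
(c) eccentricity e = 0.8182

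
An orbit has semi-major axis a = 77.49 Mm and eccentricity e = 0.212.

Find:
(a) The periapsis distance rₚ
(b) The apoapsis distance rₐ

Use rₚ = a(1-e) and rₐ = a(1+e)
a = 77.49 Mm = 7.749 × 10^7 m
e = 0.212:  1 − e = 0.788,  1 + e = 1.212
(a) rₚ = a(1 − e) = 7.749 × 10^7 m × 0.788 = 6.10621 × 10^7 m ≈ 61.06 Mm
(b) rₐ = a(1 + e) = 7.749 × 10^7 m × 1.212 = 9.39179 × 10^7 m ≈ 93.92 Mm

Final answer:
(a) rₚ = 61.06 Mm
(b) rₐ = 93.92 Mm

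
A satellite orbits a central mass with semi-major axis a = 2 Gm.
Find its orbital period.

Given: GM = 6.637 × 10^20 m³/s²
a = 2 Gm = 2 × 10^9 m
GM = 6.637 × 10^20 m³/s²
a³ = 8 × 10^27 m³
T = 2π √(a³/GM) = 2π √((8 × 10^27) / (6.637 × 10^20)) = 2π × 3471.84 s
T = 21814.2 s ≈ 6.059 hours

Final answer: 6.059 hours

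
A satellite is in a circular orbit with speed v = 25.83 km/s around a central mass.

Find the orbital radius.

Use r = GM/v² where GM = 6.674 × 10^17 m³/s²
v = 25.83 km/s = 25830 m/s
GM = 6.674 × 10^17 m³/s²
v² = 6.67189 × 10^8 m²/s²
r = GM/v² = (6.674 × 10^17) / (6.67189 × 10^8) = 1.00032 × 10^9 m ≈ 1 Gm

Final answer: 1 Gm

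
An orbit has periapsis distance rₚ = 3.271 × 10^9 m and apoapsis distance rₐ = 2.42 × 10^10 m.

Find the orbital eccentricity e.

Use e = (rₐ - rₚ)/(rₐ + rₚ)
rₚ = 3.271 × 10^9 m
rₐ = 2.42 × 10^10 m
rₐ − rₚ = 2.0929 × 10^10 m
rₐ + rₚ = 2.7471 × 10^10 m
e = (rₐ − rₚ)/(rₐ + rₚ) = 0.761858

Final answer: e = 0.7619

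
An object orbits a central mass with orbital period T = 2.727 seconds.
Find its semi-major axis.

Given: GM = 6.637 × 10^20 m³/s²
T = 2.727 seconds
GM = 6.637 × 10^20 m³/s²
Kepler's third law: a³ = GM T² / (4π²)
T² = 7.43653 s²
a³ = (6.637 × 10^20) × 7.43653 / (4π²) = 1.25021 × 10^20 m³
a = (a³)^(1/3) = 5.00028 × 10^6 m ≈ 5 Mm

Final answer: 5 Mm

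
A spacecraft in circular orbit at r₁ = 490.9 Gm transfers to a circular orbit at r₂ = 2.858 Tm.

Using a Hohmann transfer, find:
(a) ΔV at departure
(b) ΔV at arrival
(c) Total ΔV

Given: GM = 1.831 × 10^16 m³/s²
r₁ = 490.9 Gm = 4.909 × 10^11 m
r₂ = 2.858 Tm = 2.858 × 10^12 m
GM = 1.831 × 10^16 m³/s²
Transfer ellipse: a_t = (r₁ + r₂)/2 = 1.67445 × 10^12 m
Circular speed at r₁: v₁ = √(GM/r₁) = 193.129 m/s
Transfer speed at r₁ (periapsis): v₁ₜ = √(GM(2/r₁ − 1/a_t)) = 252.315 m/s
(a) ΔV₁ = v₁ₜ − v₁ = 59.1857 m/s ≈ 59.19 m/s
Circular speed at r₂: v₂ = √(GM/r₂) = 80.0411 m/s
Transfer speed at r₂ (apoapsis): v₂ₜ = √(GM(2/r₂ − 1/a_t)) = 43.3385 m/s
(b) ΔV₂ = v₂ − v₂ₜ = 36.7026 m/s ≈ 36.7 m/s
(c) ΔV_total = ΔV₁ + ΔV₂ = 95.8883 m/s ≈ 95.89 m/s

Final answer:
(a) ΔV₁ = 59.19 m/s
(b) ΔV₂ = 36.7 m/s
(c) ΔV_total = 95.89 m/s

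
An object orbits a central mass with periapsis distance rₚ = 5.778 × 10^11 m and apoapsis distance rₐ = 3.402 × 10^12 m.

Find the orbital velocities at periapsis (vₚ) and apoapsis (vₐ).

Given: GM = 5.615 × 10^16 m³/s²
rₚ = 5.778 × 10^11 m
rₐ = 3.402 × 10^12 m
GM = 5.615 × 10^16 m³/s²
a = (rₚ + rₐ)/2 = 1.9899 × 10^12 m
Vis-viva: v² = GM (2/r − 1/a)
vₚ² = 5.615 × 10^16 × (3.46141 × 10^-12 − 5.02538 × 10^-13) = 166140 m²/s²
vₚ = 407.603 m/s ≈ 407.6 m/s
vₐ² = 5.615 × 10^16 × (5.87889 × 10^-13 − 5.02538 × 10^-13) = 4792.5 m²/s²
vₐ = 69.2279 m/s ≈ 69.23 m/s

Final answer: vₚ = 407.6 m/s, vₐ = 69.23 m/s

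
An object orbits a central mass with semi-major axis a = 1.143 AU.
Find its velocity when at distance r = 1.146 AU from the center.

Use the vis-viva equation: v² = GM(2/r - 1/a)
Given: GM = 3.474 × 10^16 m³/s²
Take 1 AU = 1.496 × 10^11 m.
a = 1.143 AU = 1.70993 × 10^11 m
r = 1.146 AU = 1.71442 × 10^11 m
GM = 3.474 × 10^16 m³/s²
2/r − 1/a = 1.16658 × 10^-11 − 5.8482 × 10^-12 = 5.81758 × 10^-12 m⁻¹
v² = GM (2/r − 1/a) = 202103 m²/s²
v = 449.558 m/s ≈ 449.6 m/s

Final answer: 449.6 m/s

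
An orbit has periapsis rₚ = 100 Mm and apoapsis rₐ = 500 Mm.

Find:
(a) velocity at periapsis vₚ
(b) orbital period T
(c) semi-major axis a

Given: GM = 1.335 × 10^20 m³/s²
rₚ = 100 Mm = 1 × 10^8 m
rₐ = 500 Mm = 5 × 10^8 m
GM = 1.335 × 10^20 m³/s²
a = (rₚ + rₐ)/2 = 3 × 10^8 m
e = (rₐ − rₚ)/(rₐ + rₚ) = (4 × 10^8) / (6 × 10^8) = 0.666667
(a) vₚ² = GM (2/rₚ − 1/a) = 1.335 × 10^20 × (2 × 10^-8 − 3.33333 × 10^-9) = 2.225 × 10^12 m²/s²;  vₚ = 1.49164 × 10^6 m/s ≈ 1492 km/s
(b) a³ = 2.7 × 10^25 m³;  T = 2π √(a³/GM) = 2π × 449.719 s = 2825.67 s ≈ 47.09 minutes
(c) a = 3 × 10^8 m ≈ 300 Mm

Final answer:
(a) velocity at periapsis vₚ = 1492 km/s
(b) orbital period T = 47.09 minutes
(c) semi-major axis a = 300 Mm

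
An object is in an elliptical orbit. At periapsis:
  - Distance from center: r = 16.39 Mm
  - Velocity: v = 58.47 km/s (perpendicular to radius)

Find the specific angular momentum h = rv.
r = 16.39 Mm = 1.639 × 10^7 m
v = 58.47 km/s = 58470 m/s
h = rv = 1.639 × 10^7 × 58470 = 9.58323 × 10^11 m²/s ≈ 9.583 × 10^11 m²/s

Final answer: h = 9.583 × 10^11 m²/s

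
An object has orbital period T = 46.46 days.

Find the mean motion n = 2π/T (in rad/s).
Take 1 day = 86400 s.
T = 46.46 days = 4.01414 × 10^6 s
n = 2π / (4.01414 × 10^6 s) = 1.56526 × 10^-6 rad/s ≈ 1.565 × 10^-6 rad/s

Final answer: n = 1.565 × 10^-6 rad/s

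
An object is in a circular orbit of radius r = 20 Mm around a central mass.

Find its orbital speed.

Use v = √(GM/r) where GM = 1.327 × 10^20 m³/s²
r = 20 Mm = 2 × 10^7 m
GM = 1.327 × 10^20 m³/s²
GM/r = (1.327 × 10^20) / (2 × 10^7) = 6.635 × 10^12 m²/s²
v = √(GM/r) = 2.57585 × 10^6 m/s ≈ 2576 km/s

Final answer: 2576 km/s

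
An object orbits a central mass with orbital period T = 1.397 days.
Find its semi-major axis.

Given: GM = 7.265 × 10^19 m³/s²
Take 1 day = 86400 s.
T = 1.397 days = 120701 s
GM = 7.265 × 10^19 m³/s²
Kepler's third law: a³ = GM T² / (4π²)
T² = 1.45687 × 10^10 s²
a³ = (7.265 × 10^19) × (1.45687 × 10^10) / (4π²) = 2.681 × 10^28 m³
a = (a³)^(1/3) = 2.99294 × 10^9 m ≈ 2.993 Gm

Final answer: 2.993 Gm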